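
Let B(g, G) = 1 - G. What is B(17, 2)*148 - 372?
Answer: -520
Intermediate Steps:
B(17, 2)*148 - 372 = (1 - 1*2)*148 - 372 = (1 - 2)*148 - 372 = -1*148 - 372 = -148 - 372 = -520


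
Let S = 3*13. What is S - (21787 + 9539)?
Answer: -31287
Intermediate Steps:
S = 39
S - (21787 + 9539) = 39 - (21787 + 9539) = 39 - 1*31326 = 39 - 31326 = -31287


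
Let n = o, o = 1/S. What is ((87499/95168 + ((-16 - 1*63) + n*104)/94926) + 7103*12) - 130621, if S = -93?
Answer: -19064816349101063/420077166912 ≈ -45384.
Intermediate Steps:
o = -1/93 (o = 1/(-93) = -1/93 ≈ -0.010753)
n = -1/93 ≈ -0.010753
((87499/95168 + ((-16 - 1*63) + n*104)/94926) + 7103*12) - 130621 = ((87499/95168 + ((-16 - 1*63) - 1/93*104)/94926) + 7103*12) - 130621 = ((87499*(1/95168) + ((-16 - 63) - 104/93)*(1/94926)) + 85236) - 130621 = ((87499/95168 + (-79 - 104/93)*(1/94926)) + 85236) - 130621 = ((87499/95168 - 7451/93*1/94926) + 85236) - 130621 = ((87499/95168 - 7451/8828118) + 85236) - 130621 = (385871200057/420077166912 + 85236) - 130621 = 35806083270111289/420077166912 - 130621 = -19064816349101063/420077166912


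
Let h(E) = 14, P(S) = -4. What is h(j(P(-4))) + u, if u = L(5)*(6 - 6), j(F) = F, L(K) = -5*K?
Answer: 14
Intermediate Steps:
u = 0 (u = (-5*5)*(6 - 6) = -25*0 = 0)
h(j(P(-4))) + u = 14 + 0 = 14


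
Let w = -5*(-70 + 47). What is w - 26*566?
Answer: -14601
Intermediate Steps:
w = 115 (w = -5*(-23) = 115)
w - 26*566 = 115 - 26*566 = 115 - 1*14716 = 115 - 14716 = -14601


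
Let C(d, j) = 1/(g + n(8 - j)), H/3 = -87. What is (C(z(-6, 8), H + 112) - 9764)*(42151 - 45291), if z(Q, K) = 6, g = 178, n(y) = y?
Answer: 2054149692/67 ≈ 3.0659e+7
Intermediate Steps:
H = -261 (H = 3*(-87) = -261)
C(d, j) = 1/(186 - j) (C(d, j) = 1/(178 + (8 - j)) = 1/(186 - j))
(C(z(-6, 8), H + 112) - 9764)*(42151 - 45291) = (-1/(-186 + (-261 + 112)) - 9764)*(42151 - 45291) = (-1/(-186 - 149) - 9764)*(-3140) = (-1/(-335) - 9764)*(-3140) = (-1*(-1/335) - 9764)*(-3140) = (1/335 - 9764)*(-3140) = -3270939/335*(-3140) = 2054149692/67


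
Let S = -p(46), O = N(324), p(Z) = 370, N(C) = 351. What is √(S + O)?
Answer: I*√19 ≈ 4.3589*I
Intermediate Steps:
O = 351
S = -370 (S = -1*370 = -370)
√(S + O) = √(-370 + 351) = √(-19) = I*√19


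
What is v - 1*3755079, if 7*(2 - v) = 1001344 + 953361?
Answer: -28240244/7 ≈ -4.0343e+6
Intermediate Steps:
v = -1954691/7 (v = 2 - (1001344 + 953361)/7 = 2 - ⅐*1954705 = 2 - 1954705/7 = -1954691/7 ≈ -2.7924e+5)
v - 1*3755079 = -1954691/7 - 1*3755079 = -1954691/7 - 3755079 = -28240244/7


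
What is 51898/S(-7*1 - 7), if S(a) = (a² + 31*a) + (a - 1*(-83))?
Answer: -51898/169 ≈ -307.09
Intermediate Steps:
S(a) = 83 + a² + 32*a (S(a) = (a² + 31*a) + (a + 83) = (a² + 31*a) + (83 + a) = 83 + a² + 32*a)
51898/S(-7*1 - 7) = 51898/(83 + (-7*1 - 7)² + 32*(-7*1 - 7)) = 51898/(83 + (-7 - 7)² + 32*(-7 - 7)) = 51898/(83 + (-14)² + 32*(-14)) = 51898/(83 + 196 - 448) = 51898/(-169) = 51898*(-1/169) = -51898/169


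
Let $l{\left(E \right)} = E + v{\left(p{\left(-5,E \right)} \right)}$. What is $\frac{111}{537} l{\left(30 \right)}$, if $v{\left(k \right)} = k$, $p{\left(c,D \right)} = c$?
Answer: $\frac{925}{179} \approx 5.1676$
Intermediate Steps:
$l{\left(E \right)} = -5 + E$ ($l{\left(E \right)} = E - 5 = -5 + E$)
$\frac{111}{537} l{\left(30 \right)} = \frac{111}{537} \left(-5 + 30\right) = 111 \cdot \frac{1}{537} \cdot 25 = \frac{37}{179} \cdot 25 = \frac{925}{179}$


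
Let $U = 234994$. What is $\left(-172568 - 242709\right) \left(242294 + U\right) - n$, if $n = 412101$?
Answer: $-198207140877$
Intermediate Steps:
$\left(-172568 - 242709\right) \left(242294 + U\right) - n = \left(-172568 - 242709\right) \left(242294 + 234994\right) - 412101 = \left(-415277\right) 477288 - 412101 = -198206728776 - 412101 = -198207140877$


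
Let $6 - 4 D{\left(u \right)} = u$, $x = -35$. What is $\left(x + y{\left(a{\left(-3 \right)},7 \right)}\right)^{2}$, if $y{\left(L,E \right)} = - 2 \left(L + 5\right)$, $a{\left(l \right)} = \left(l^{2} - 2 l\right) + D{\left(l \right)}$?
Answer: $\frac{25281}{4} \approx 6320.3$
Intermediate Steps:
$D{\left(u \right)} = \frac{3}{2} - \frac{u}{4}$
$a{\left(l \right)} = \frac{3}{2} + l^{2} - \frac{9 l}{4}$ ($a{\left(l \right)} = \left(l^{2} - 2 l\right) - \left(- \frac{3}{2} + \frac{l}{4}\right) = \frac{3}{2} + l^{2} - \frac{9 l}{4}$)
$y{\left(L,E \right)} = -10 - 2 L$ ($y{\left(L,E \right)} = - 2 \left(5 + L\right) = -10 - 2 L$)
$\left(x + y{\left(a{\left(-3 \right)},7 \right)}\right)^{2} = \left(-35 - \left(10 + 2 \left(\frac{3}{2} + \left(-3\right)^{2} - - \frac{27}{4}\right)\right)\right)^{2} = \left(-35 - \left(10 + 2 \left(\frac{3}{2} + 9 + \frac{27}{4}\right)\right)\right)^{2} = \left(-35 - \frac{89}{2}\right)^{2} = \left(- \frac{159}{2}\right)^{2} = \frac{25281}{4}$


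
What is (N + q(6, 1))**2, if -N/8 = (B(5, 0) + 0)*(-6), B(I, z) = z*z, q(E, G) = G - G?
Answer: 0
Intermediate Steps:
q(E, G) = 0
B(I, z) = z**2
N = 0 (N = -8*(0**2 + 0)*(-6) = -8*(0 + 0)*(-6) = -0*(-6) = -8*0 = 0)
(N + q(6, 1))**2 = (0 + 0)**2 = 0**2 = 0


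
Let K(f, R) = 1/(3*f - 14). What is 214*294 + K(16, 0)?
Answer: 2139145/34 ≈ 62916.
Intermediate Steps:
K(f, R) = 1/(-14 + 3*f)
214*294 + K(16, 0) = 214*294 + 1/(-14 + 3*16) = 62916 + 1/(-14 + 48) = 62916 + 1/34 = 2139145/34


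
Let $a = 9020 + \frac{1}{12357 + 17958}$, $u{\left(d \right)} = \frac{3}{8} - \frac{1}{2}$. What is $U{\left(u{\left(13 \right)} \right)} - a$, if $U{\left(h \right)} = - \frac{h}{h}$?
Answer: $- \frac{273471616}{30315} \approx -9021.0$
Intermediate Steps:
$u{\left(d \right)} = - \frac{1}{8}$ ($u{\left(d \right)} = 3 \cdot \frac{1}{8} - \frac{1}{2} = \frac{3}{8} - \frac{1}{2} = - \frac{1}{8}$)
$a = \frac{273441301}{30315}$ ($a = 9020 + \frac{1}{30315} = \frac{273441301}{30315} \approx 9020.0$)
$U{\left(h \right)} = -1$ ($U{\left(h \right)} = \left(-1\right) 1 = -1$)
$U{\left(u{\left(13 \right)} \right)} - a = -1 - \frac{273441301}{30315} = - \frac{273471616}{30315}$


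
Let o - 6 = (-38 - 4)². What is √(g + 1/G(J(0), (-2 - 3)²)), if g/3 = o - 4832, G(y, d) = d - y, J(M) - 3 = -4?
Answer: I*√6209710/26 ≈ 95.843*I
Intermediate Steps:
J(M) = -1 (J(M) = 3 - 4 = -1)
o = 1770 (o = 6 + (-38 - 4)² = 6 + (-42)² = 6 + 1764 = 1770)
g = -9186 (g = 3*(1770 - 4832) = 3*(-3062) = -9186)
√(g + 1/G(J(0), (-2 - 3)²)) = √(-9186 + 1/((-2 - 3)² - 1*(-1))) = √(-9186 + 1/((-5)² + 1)) = √(-9186 + 1/(25 + 1)) = √(-9186 + 1/26) = √(-238835/26) = I*√6209710/26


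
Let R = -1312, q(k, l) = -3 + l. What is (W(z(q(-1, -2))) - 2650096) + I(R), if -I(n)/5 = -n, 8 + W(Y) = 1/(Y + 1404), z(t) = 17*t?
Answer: -3504139815/1319 ≈ -2.6567e+6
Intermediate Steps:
W(Y) = -8 + 1/(1404 + Y) (W(Y) = -8 + 1/(Y + 1404) = -8 + 1/(1404 + Y))
I(n) = 5*n (I(n) = -(-5)*n = 5*n)
(W(z(q(-1, -2))) - 2650096) + I(R) = ((-11231 - 136*(-3 - 2))/(1404 + 17*(-3 - 2)) - 2650096) + 5*(-1312) = ((-11231 - 136*(-5))/(1404 + 17*(-5)) - 2650096) - 6560 = ((-11231 - 8*(-85))/(1404 - 85) - 2650096) - 6560 = ((-11231 + 680)/1319 - 2650096) - 6560 = ((1/1319)*(-10551) - 2650096) - 6560 = (-10551/1319 - 2650096) - 6560 = -3495487175/1319 - 6560 = -3504139815/1319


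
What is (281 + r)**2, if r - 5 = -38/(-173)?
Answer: 2451834256/29929 ≈ 81922.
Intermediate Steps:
r = 903/173 (r = 5 - 38/(-173) = 5 - 38*(-1/173) = 5 + 38/173 = 903/173 ≈ 5.2197)
(281 + r)**2 = (281 + 903/173)**2 = (49516/173)**2 = 2451834256/29929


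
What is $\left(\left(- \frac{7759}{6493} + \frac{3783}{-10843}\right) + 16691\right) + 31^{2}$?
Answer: $\frac{1242655635692}{70403599} \approx 17650.0$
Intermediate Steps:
$\left(\left(- \frac{7759}{6493} + \frac{3783}{-10843}\right) + 16691\right) + 31^{2} = \left(\left(\left(-7759\right) \frac{1}{6493} + 3783 \left(- \frac{1}{10843}\right)\right) + 16691\right) + 961 = \left(\left(- \frac{7759}{6493} - \frac{3783}{10843}\right) + 16691\right) + 961 = \left(- \frac{108693856}{70403599} + 16691\right) + 961 = \frac{1174997777053}{70403599} + 961 = \frac{1242655635692}{70403599}$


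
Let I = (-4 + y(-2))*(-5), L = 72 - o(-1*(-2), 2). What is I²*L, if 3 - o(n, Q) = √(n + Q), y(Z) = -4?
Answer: 113600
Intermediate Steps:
o(n, Q) = 3 - √(Q + n) (o(n, Q) = 3 - √(n + Q) = 3 - √(Q + n))
L = 71 (L = 72 - (3 - √(2 - 1*(-2))) = 72 - (3 - √(2 + 2)) = 72 - (3 - √4) = 72 - (3 - 1*2) = 72 - (3 - 2) = 72 - 1*1 = 72 - 1 = 71)
I = 40 (I = (-4 - 4)*(-5) = -8*(-5) = 40)
I²*L = 40²*71 = 1600*71 = 113600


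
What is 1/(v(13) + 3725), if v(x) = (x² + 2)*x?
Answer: 1/5948 ≈ 0.00016812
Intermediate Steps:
v(x) = x*(2 + x²) (v(x) = (2 + x²)*x = x*(2 + x²))
1/(v(13) + 3725) = 1/(13*(2 + 13²) + 3725) = 1/(13*(2 + 169) + 3725) = 1/(13*171 + 3725) = 1/(2223 + 3725) = 1/5948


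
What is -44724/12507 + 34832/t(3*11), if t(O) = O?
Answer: 13156604/12507 ≈ 1051.9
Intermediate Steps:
-44724/12507 + 34832/t(3*11) = -44724/12507 + 34832/((3*11)) = -44724*1/12507 + 34832/33 = -14908/4169 + 34832*(1/33) = -14908/4169 + 34832/33 = 13156604/12507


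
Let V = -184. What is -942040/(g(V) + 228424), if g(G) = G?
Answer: -23551/5706 ≈ -4.1274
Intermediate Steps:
-942040/(g(V) + 228424) = -942040/(-184 + 228424) = -942040/228240 = -942040*1/228240 = -23551/5706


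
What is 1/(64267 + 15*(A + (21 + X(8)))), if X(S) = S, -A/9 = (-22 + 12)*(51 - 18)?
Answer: 1/109252 ≈ 9.1532e-6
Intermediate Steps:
A = 2970 (A = -9*(-22 + 12)*(51 - 18) = -(-90)*33 = -9*(-330) = 2970)
1/(64267 + 15*(A + (21 + X(8)))) = 1/(64267 + 15*(2970 + (21 + 8))) = 1/(64267 + 15*(2970 + 29)) = 1/(64267 + 15*2999) = 1/(64267 + 44985) = 1/109252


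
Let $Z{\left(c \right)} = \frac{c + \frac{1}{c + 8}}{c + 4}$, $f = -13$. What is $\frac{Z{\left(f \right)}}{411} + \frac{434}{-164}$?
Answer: $- \frac{1336001}{505530} \approx -2.6428$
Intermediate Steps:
$Z{\left(c \right)} = \frac{c + \frac{1}{8 + c}}{4 + c}$
$\frac{Z{\left(f \right)}}{411} + \frac{434}{-164} = \frac{\frac{1}{32 + \left(-13\right)^{2} + 12 \left(-13\right)} \left(1 + \left(-13\right)^{2} + 8 \left(-13\right)\right)}{411} + \frac{434}{-164} = \frac{1 + 169 - 104}{32 + 169 - 156} \cdot \frac{1}{411} + 434 \left(- \frac{1}{164}\right) = \frac{1}{45} \cdot 66 \cdot \frac{1}{411} - \frac{217}{82} = \frac{22}{15} \cdot \frac{1}{411} - \frac{217}{82} = \frac{22}{6165} - \frac{217}{82} = - \frac{1336001}{505530}$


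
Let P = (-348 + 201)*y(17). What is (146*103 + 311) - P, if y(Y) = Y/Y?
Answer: 15496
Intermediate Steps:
y(Y) = 1
P = -147 (P = (-348 + 201)*1 = -147*1 = -147)
(146*103 + 311) - P = (146*103 + 311) - 1*(-147) = (15038 + 311) + 147 = 15349 + 147 = 15496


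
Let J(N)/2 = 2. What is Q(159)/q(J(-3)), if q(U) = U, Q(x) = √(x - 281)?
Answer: I*√122/4 ≈ 2.7613*I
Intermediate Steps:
J(N) = 4 (J(N) = 2*2 = 4)
Q(x) = √(-281 + x)
Q(159)/q(J(-3)) = √(-281 + 159)/4 = √(-122)*(¼) = (I*√122)*(¼) = I*√122/4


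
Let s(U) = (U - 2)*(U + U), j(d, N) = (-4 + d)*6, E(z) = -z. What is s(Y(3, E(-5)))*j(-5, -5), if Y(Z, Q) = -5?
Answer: -3780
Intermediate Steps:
j(d, N) = -24 + 6*d
s(U) = 2*U*(-2 + U) (s(U) = (-2 + U)*(2*U) = 2*U*(-2 + U))
s(Y(3, E(-5)))*j(-5, -5) = (2*(-5)*(-2 - 5))*(-24 + 6*(-5)) = (2*(-5)*(-7))*(-24 - 30) = 70*(-54) = -3780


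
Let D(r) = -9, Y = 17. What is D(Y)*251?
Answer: -2259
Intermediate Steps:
D(Y)*251 = -9*251 = -2259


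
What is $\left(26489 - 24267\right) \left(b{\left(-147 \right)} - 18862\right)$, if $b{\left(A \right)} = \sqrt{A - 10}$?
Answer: $-41911364 + 2222 i \sqrt{157} \approx -4.1911 \cdot 10^{7} + 27842.0 i$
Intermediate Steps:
$b{\left(A \right)} = \sqrt{-10 + A}$
$\left(26489 - 24267\right) \left(b{\left(-147 \right)} - 18862\right) = \left(26489 - 24267\right) \left(\sqrt{-10 - 147} - 18862\right) = 2222 \left(\sqrt{-157} - 18862\right) = 2222 \left(i \sqrt{157} - 18862\right) = 2222 \left(-18862 + i \sqrt{157}\right) = -41911364 + 2222 i \sqrt{157}$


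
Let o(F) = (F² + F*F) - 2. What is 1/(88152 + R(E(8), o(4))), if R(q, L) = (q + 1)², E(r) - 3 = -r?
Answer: 1/88168 ≈ 1.1342e-5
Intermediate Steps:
E(r) = 3 - r
o(F) = -2 + 2*F² (o(F) = (F² + F²) - 2 = 2*F² - 2 = -2 + 2*F²)
R(q, L) = (1 + q)²
1/(88152 + R(E(8), o(4))) = 1/(88152 + (1 + (3 - 1*8))²) = 1/(88152 + (1 + (3 - 8))²) = 1/(88152 + (1 - 5)²) = 1/(88152 + (-4)²) = 1/(88152 + 16) = 1/88168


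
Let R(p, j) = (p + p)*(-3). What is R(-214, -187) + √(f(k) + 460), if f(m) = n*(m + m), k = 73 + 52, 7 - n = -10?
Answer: 1284 + √4710 ≈ 1352.6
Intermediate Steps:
n = 17 (n = 7 - 1*(-10) = 7 + 10 = 17)
R(p, j) = -6*p (R(p, j) = (2*p)*(-3) = -6*p)
k = 125
f(m) = 34*m (f(m) = 17*(m + m) = 17*(2*m) = 34*m)
R(-214, -187) + √(f(k) + 460) = -6*(-214) + √(34*125 + 460) = 1284 + √(4250 + 460) = 1284 + √4710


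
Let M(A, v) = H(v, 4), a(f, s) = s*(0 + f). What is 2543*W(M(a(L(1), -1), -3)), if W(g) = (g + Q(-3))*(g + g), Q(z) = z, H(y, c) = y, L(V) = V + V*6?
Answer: 91548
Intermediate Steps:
L(V) = 7*V (L(V) = V + 6*V = 7*V)
a(f, s) = f*s (a(f, s) = s*f = f*s)
M(A, v) = v
W(g) = 2*g*(-3 + g) (W(g) = (g - 3)*(g + g) = (-3 + g)*(2*g) = 2*g*(-3 + g))
2543*W(M(a(L(1), -1), -3)) = 2543*(2*(-3)*(-3 - 3)) = 2543*(2*(-3)*(-6)) = 2543*36 = 91548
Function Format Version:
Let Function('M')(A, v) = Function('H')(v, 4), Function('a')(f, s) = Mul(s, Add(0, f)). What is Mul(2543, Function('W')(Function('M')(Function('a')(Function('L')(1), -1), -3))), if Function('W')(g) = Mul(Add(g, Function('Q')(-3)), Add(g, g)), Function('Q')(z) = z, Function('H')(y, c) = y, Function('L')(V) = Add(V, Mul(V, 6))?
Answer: 91548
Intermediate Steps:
Function('L')(V) = Mul(7, V) (Function('L')(V) = Add(V, Mul(6, V)) = Mul(7, V))
Function('a')(f, s) = Mul(f, s) (Function('a')(f, s) = Mul(s, f) = Mul(f, s))
Function('M')(A, v) = v
Function('W')(g) = Mul(2, g, Add(-3, g)) (Function('W')(g) = Mul(Add(g, -3), Add(g, g)) = Mul(Add(-3, g), Mul(2, g)) = Mul(2, g, Add(-3, g)))
Mul(2543, Function('W')(Function('M')(Function('a')(Function('L')(1), -1), -3))) = Mul(2543, Mul(2, -3, Add(-3, -3))) = Mul(2543, Mul(2, -3, -6)) = Mul(2543, 36) = 91548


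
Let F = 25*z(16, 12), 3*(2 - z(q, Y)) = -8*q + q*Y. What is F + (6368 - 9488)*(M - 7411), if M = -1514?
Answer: 83536550/3 ≈ 2.7846e+7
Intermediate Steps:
z(q, Y) = 2 + 8*q/3 - Y*q/3 (z(q, Y) = 2 - (-8*q + q*Y)/3 = 2 - (-8*q + Y*q)/3 = 2 + (8*q/3 - Y*q/3) = 2 + 8*q/3 - Y*q/3)
F = -1450/3 (F = 25*(2 + (8/3)*16 - 1/3*12*16) = 25*(2 + 128/3 - 64) = 25*(-58/3) = -1450/3 ≈ -483.33)
F + (6368 - 9488)*(M - 7411) = -1450/3 + (6368 - 9488)*(-1514 - 7411) = -1450/3 - 3120*(-8925) = -1450/3 + 27846000 = 83536550/3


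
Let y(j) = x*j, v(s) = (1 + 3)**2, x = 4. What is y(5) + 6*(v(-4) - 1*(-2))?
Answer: 128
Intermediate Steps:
v(s) = 16 (v(s) = 4**2 = 16)
y(j) = 4*j
y(5) + 6*(v(-4) - 1*(-2)) = 4*5 + 6*(16 - 1*(-2)) = 20 + 6*(16 + 2) = 20 + 6*18 = 20 + 108 = 128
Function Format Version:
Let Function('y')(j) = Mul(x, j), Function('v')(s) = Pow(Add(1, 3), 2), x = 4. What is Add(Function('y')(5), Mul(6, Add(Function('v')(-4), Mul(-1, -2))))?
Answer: 128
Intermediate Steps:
Function('v')(s) = 16 (Function('v')(s) = Pow(4, 2) = 16)
Function('y')(j) = Mul(4, j)
Add(Function('y')(5), Mul(6, Add(Function('v')(-4), Mul(-1, -2)))) = Add(Mul(4, 5), Mul(6, Add(16, Mul(-1, -2)))) = Add(20, Mul(6, Add(16, 2))) = Add(20, Mul(6, 18)) = Add(20, 108) = 128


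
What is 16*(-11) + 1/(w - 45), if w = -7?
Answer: -9153/52 ≈ -176.02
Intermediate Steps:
16*(-11) + 1/(w - 45) = 16*(-11) + 1/(-7 - 45) = -176 + 1/(-52) = -176 - 1/52 = -9153/52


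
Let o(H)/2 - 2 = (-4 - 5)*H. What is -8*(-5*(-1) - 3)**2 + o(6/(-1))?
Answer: 80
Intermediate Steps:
o(H) = 4 - 18*H (o(H) = 4 + 2*((-4 - 5)*H) = 4 + 2*(-9*H) = 4 - 18*H)
-8*(-5*(-1) - 3)**2 + o(6/(-1)) = -8*(-5*(-1) - 3)**2 + (4 - 108/(-1)) = -8*(5 - 3)**2 + (4 - 108*(-1)) = -8*2**2 + (4 - 18*(-6)) = -8*4 + (4 + 108) = -32 + 112 = 80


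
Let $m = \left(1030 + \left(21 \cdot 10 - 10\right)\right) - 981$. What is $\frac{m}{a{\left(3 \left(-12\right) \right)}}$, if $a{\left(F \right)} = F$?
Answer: $- \frac{83}{12} \approx -6.9167$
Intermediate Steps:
$m = 249$ ($m = \left(1030 + \left(210 - 10\right)\right) - 981 = \left(1030 + 200\right) - 981 = 1230 - 981 = 249$)
$\frac{m}{a{\left(3 \left(-12\right) \right)}} = \frac{249}{3 \left(-12\right)} = \frac{249}{-36} = 249 \left(- \frac{1}{36}\right) = - \frac{83}{12}$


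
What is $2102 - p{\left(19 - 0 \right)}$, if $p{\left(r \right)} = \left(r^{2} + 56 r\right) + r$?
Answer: $658$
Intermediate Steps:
$p{\left(r \right)} = r^{2} + 57 r$
$2102 - p{\left(19 - 0 \right)} = 2102 - \left(19 - 0\right) \left(57 + \left(19 - 0\right)\right) = 2102 - \left(19 + 0\right) \left(57 + \left(19 + 0\right)\right) = 2102 - 19 \left(57 + 19\right) = 2102 - 19 \cdot 76 = 2102 - 1444 = 658$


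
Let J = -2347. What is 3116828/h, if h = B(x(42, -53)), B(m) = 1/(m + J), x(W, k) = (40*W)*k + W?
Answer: -284706653660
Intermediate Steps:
x(W, k) = W + 40*W*k (x(W, k) = 40*W*k + W = W + 40*W*k)
B(m) = 1/(-2347 + m) (B(m) = 1/(m - 2347) = 1/(-2347 + m))
h = -1/91345 (h = 1/(-2347 + 42*(1 + 40*(-53))) = 1/(-2347 + 42*(1 - 2120)) = 1/(-2347 + 42*(-2119)) = 1/(-2347 - 88998) = 1/(-91345) = -1/91345 ≈ -1.0948e-5)
3116828/h = 3116828/(-1/91345) = 3116828*(-91345) = -284706653660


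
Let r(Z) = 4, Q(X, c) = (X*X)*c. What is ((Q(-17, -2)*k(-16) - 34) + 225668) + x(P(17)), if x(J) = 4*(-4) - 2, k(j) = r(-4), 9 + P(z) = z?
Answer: 223304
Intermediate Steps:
P(z) = -9 + z
Q(X, c) = c*X**2 (Q(X, c) = X**2*c = c*X**2)
k(j) = 4
x(J) = -18 (x(J) = -16 - 2 = -18)
((Q(-17, -2)*k(-16) - 34) + 225668) + x(P(17)) = ((-2*(-17)**2*4 - 34) + 225668) - 18 = ((-2*289*4 - 34) + 225668) - 18 = ((-578*4 - 34) + 225668) - 18 = ((-2312 - 34) + 225668) - 18 = (-2346 + 225668) - 18 = 223322 - 18 = 223304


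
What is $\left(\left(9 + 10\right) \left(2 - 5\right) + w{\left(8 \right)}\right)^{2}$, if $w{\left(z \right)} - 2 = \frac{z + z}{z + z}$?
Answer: $2916$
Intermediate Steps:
$w{\left(z \right)} = 3$ ($w{\left(z \right)} = 2 + \frac{z + z}{z + z} = 2 + \frac{2 z}{2 z} = 2 + 2 z \frac{1}{2 z} = 2 + 1 = 3$)
$\left(\left(9 + 10\right) \left(2 - 5\right) + w{\left(8 \right)}\right)^{2} = \left(\left(9 + 10\right) \left(2 - 5\right) + 3\right)^{2} = \left(19 \left(-3\right) + 3\right)^{2} = \left(-57 + 3\right)^{2} = \left(-54\right)^{2} = 2916$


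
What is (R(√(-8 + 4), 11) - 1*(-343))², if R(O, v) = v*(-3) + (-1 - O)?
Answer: 95477 - 1236*I ≈ 95477.0 - 1236.0*I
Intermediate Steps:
R(O, v) = -1 - O - 3*v (R(O, v) = -3*v + (-1 - O) = -1 - O - 3*v)
(R(√(-8 + 4), 11) - 1*(-343))² = ((-1 - √(-8 + 4) - 3*11) - 1*(-343))² = ((-1 - √(-4) - 33) + 343)² = ((-1 - 2*I - 33) + 343)² = ((-34 - 2*I) + 343)² = (309 - 2*I)²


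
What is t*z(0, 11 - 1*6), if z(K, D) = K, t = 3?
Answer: 0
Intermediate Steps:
t*z(0, 11 - 1*6) = 3*0 = 0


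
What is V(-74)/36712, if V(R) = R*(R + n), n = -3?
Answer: 2849/18356 ≈ 0.15521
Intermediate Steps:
V(R) = R*(-3 + R) (V(R) = R*(R - 3) = R*(-3 + R))
V(-74)/36712 = -74*(-3 - 74)/36712 = -74*(-77)*(1/36712) = 5698*(1/36712) = 2849/18356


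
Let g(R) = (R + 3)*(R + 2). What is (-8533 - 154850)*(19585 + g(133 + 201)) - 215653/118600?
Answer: -2573624733660253/118600 ≈ -2.1700e+10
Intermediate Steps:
g(R) = (2 + R)*(3 + R) (g(R) = (3 + R)*(2 + R) = (2 + R)*(3 + R))
(-8533 - 154850)*(19585 + g(133 + 201)) - 215653/118600 = (-8533 - 154850)*(19585 + (6 + (133 + 201)² + 5*(133 + 201))) - 215653/118600 = -163383*(19585 + (6 + 334² + 5*334)) - 215653/118600 = -163383*(19585 + (6 + 111556 + 1670)) - 1*215653/118600 = -163383*(19585 + 113232) - 215653/118600 = -163383*132817 - 215653/118600 = -21700039911 - 215653/118600 = -2573624733660253/118600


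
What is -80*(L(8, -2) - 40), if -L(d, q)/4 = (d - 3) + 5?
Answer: 6400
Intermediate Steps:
L(d, q) = -8 - 4*d (L(d, q) = -4*((d - 3) + 5) = -4*((-3 + d) + 5) = -4*(2 + d) = -8 - 4*d)
-80*(L(8, -2) - 40) = -80*((-8 - 4*8) - 40) = -80*((-8 - 32) - 40) = -80*(-40 - 40) = -80*(-80) = 6400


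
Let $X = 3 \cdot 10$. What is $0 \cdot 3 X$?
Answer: $0$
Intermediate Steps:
$X = 30$
$0 \cdot 3 X = 0 \cdot 3 \cdot 30 = 0 \cdot 30 = 0$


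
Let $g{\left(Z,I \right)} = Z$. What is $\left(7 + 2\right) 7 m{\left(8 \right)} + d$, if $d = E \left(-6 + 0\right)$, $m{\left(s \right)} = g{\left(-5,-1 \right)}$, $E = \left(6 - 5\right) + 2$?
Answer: $-333$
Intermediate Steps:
$E = 3$ ($E = 1 + 2 = 3$)
$m{\left(s \right)} = -5$
$d = -18$ ($d = 3 \left(-6 + 0\right) = 3 \left(-6\right) = -18$)
$\left(7 + 2\right) 7 m{\left(8 \right)} + d = \left(7 + 2\right) 7 \left(-5\right) - 18 = 9 \cdot 7 \left(-5\right) - 18 = 63 \left(-5\right) - 18 = -315 - 18 = -333$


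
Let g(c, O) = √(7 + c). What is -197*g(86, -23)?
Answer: -197*√93 ≈ -1899.8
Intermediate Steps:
-197*g(86, -23) = -197*√(7 + 86) = -197*√93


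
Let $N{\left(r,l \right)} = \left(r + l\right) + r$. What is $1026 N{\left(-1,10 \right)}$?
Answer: $8208$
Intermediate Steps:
$N{\left(r,l \right)} = l + 2 r$ ($N{\left(r,l \right)} = \left(l + r\right) + r = l + 2 r$)
$1026 N{\left(-1,10 \right)} = 1026 \left(10 + 2 \left(-1\right)\right) = 1026 \left(10 - 2\right) = 1026 \cdot 8 = 8208$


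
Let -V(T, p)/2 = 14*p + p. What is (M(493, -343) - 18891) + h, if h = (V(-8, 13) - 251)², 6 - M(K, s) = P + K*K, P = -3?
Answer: 148950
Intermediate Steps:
V(T, p) = -30*p (V(T, p) = -2*(14*p + p) = -30*p)
M(K, s) = 9 - K² (M(K, s) = 6 - (-3 + K*K) = 6 - (-3 + K²) = 6 + (3 - K²) = 9 - K²)
h = 410881 (h = (-30*13 - 251)² = (-390 - 251)² = (-641)² = 410881)
(M(493, -343) - 18891) + h = ((9 - 1*493²) - 18891) + 410881 = ((9 - 1*243049) - 18891) + 410881 = ((9 - 243049) - 18891) + 410881 = (-243040 - 18891) + 410881 = -261931 + 410881 = 148950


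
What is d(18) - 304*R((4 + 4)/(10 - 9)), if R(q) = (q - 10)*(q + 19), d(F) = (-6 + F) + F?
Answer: 16446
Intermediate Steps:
d(F) = -6 + 2*F
R(q) = (-10 + q)*(19 + q)
d(18) - 304*R((4 + 4)/(10 - 9)) = (-6 + 2*18) - 304*(-190 + ((4 + 4)/(10 - 9))² + 9*((4 + 4)/(10 - 9))) = (-6 + 36) - 304*(-190 + (8/1)² + 9*(8/1)) = 30 - 304*(-190 + (8*1)² + 9*(8*1)) = 30 - 304*(-190 + 8² + 9*8) = 30 - 304*(-190 + 64 + 72) = 30 - 304*(-54) = 30 + 16416 = 16446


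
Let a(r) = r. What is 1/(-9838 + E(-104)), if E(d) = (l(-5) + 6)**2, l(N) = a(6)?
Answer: -1/9694 ≈ -0.00010316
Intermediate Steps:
l(N) = 6
E(d) = 144 (E(d) = (6 + 6)**2 = 12**2 = 144)
1/(-9838 + E(-104)) = 1/(-9838 + 144) = 1/(-9694) = -1/9694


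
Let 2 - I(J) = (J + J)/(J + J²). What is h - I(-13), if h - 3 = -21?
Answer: -121/6 ≈ -20.167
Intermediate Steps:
h = -18 (h = 3 - 21 = -18)
I(J) = 2 - 2*J/(J + J²) (I(J) = 2 - (J + J)/(J + J²) = 2 - 2*J/(J + J²))
h - I(-13) = -18 - 2*(-13)/(1 - 13) = -18 - 2*(-13)/(-12) = -18 - 2*(-13)*(-1)/12 = -18 - 1*13/6 = -18 - 13/6 = -121/6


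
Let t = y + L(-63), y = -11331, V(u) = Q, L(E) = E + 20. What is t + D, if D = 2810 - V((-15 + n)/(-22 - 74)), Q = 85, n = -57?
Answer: -8649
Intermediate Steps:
L(E) = 20 + E
V(u) = 85
t = -11374 (t = -11331 + (20 - 63) = -11331 - 43 = -11374)
D = 2725 (D = 2810 - 1*85 = 2810 - 85 = 2725)
t + D = -11374 + 2725 = -8649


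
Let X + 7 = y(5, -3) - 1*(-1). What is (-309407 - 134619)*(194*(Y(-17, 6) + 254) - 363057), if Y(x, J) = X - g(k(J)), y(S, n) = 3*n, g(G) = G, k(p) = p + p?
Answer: 141652730494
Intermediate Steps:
k(p) = 2*p
X = -15 (X = -7 + (3*(-3) - 1*(-1)) = -7 + (-9 + 1) = -7 - 8 = -15)
Y(x, J) = -15 - 2*J
(-309407 - 134619)*(194*(Y(-17, 6) + 254) - 363057) = (-309407 - 134619)*(194*((-15 - 2*6) + 254) - 363057) = -444026*(194*((-15 - 12) + 254) - 363057) = -444026*(194*(-27 + 254) - 363057) = -444026*(194*227 - 363057) = -444026*(44038 - 363057) = -444026*(-319019) = 141652730494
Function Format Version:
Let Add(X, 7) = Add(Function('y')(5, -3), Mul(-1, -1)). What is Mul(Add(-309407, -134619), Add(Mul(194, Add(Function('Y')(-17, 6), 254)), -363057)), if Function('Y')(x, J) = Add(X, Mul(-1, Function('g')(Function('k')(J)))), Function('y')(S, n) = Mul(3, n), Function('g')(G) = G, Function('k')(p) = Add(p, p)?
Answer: 141652730494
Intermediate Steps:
Function('k')(p) = Mul(2, p)
X = -15 (X = Add(-7, Add(Mul(3, -3), Mul(-1, -1))) = Add(-7, Add(-9, 1)) = Add(-7, -8) = -15)
Function('Y')(x, J) = Add(-15, Mul(-2, J)) (Function('Y')(x, J) = Add(-15, Mul(-1, Mul(2, J))) = Add(-15, Mul(-2, J)))
Mul(Add(-309407, -134619), Add(Mul(194, Add(Function('Y')(-17, 6), 254)), -363057)) = Mul(Add(-309407, -134619), Add(Mul(194, Add(Add(-15, Mul(-2, 6)), 254)), -363057)) = Mul(-444026, Add(Mul(194, Add(Add(-15, -12), 254)), -363057)) = Mul(-444026, Add(Mul(194, Add(-27, 254)), -363057)) = Mul(-444026, Add(Mul(194, 227), -363057)) = Mul(-444026, Add(44038, -363057)) = Mul(-444026, -319019) = 141652730494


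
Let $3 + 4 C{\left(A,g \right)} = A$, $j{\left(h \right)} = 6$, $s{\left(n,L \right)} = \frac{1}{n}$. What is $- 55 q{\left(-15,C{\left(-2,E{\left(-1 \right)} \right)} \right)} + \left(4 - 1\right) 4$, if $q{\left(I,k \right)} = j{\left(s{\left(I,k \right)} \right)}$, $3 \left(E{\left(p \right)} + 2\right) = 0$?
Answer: $-318$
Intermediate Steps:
$E{\left(p \right)} = -2$ ($E{\left(p \right)} = -2 + \frac{1}{3} \cdot 0 = -2 + 0 = -2$)
$C{\left(A,g \right)} = - \frac{3}{4} + \frac{A}{4}$
$q{\left(I,k \right)} = 6$
$- 55 q{\left(-15,C{\left(-2,E{\left(-1 \right)} \right)} \right)} + \left(4 - 1\right) 4 = \left(-55\right) 6 + \left(4 - 1\right) 4 = -330 + 3 \cdot 4 = -330 + 12 = -318$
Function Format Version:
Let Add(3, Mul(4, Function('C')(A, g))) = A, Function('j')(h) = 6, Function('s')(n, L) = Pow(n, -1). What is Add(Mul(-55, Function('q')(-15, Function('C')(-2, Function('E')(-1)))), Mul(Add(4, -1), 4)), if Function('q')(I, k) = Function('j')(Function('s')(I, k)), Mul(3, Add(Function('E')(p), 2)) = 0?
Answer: -318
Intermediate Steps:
Function('E')(p) = -2 (Function('E')(p) = Add(-2, Mul(Rational(1, 3), 0)) = Add(-2, 0) = -2)
Function('C')(A, g) = Add(Rational(-3, 4), Mul(Rational(1, 4), A))
Function('q')(I, k) = 6
Add(Mul(-55, Function('q')(-15, Function('C')(-2, Function('E')(-1)))), Mul(Add(4, -1), 4)) = Add(Mul(-55, 6), Mul(Add(4, -1), 4)) = Add(-330, Mul(3, 4)) = Add(-330, 12) = -318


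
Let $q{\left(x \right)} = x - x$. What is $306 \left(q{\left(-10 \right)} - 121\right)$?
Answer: $-37026$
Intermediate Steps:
$q{\left(x \right)} = 0$
$306 \left(q{\left(-10 \right)} - 121\right) = 306 \left(0 - 121\right) = 306 \left(-121\right) = -37026$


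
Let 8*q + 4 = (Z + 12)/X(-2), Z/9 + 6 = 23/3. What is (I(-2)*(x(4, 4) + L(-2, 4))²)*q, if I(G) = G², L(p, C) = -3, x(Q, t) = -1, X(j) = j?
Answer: -140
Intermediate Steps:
Z = 15 (Z = -54 + 9*(23/3) = -54 + 69 = 15)
q = -35/16 (q = -½ + ((15 + 12)/(-2))/8 = -½ + (27*(-½))/8 = -½ + (⅛)*(-27/2) = -½ - 27/16 = -35/16 ≈ -2.1875)
(I(-2)*(x(4, 4) + L(-2, 4))²)*q = ((-2)²*(-1 - 3)²)*(-35/16) = (4*(-4)²)*(-35/16) = (4*16)*(-35/16) = 64*(-35/16) = -140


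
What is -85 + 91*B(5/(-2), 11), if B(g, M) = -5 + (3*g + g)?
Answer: -1450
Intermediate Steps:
B(g, M) = -5 + 4*g
-85 + 91*B(5/(-2), 11) = -85 + 91*(-5 + 4*(5/(-2))) = -85 + 91*(-5 + 4*(5*(-1/2))) = -85 + 91*(-5 + 4*(-5/2)) = -85 + 91*(-5 - 10) = -85 + 91*(-15) = -85 - 1365 = -1450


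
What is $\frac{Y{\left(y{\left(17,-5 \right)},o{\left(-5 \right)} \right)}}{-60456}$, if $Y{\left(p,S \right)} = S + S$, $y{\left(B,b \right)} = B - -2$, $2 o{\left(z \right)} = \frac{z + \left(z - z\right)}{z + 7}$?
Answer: $\frac{5}{120912} \approx 4.1352 \cdot 10^{-5}$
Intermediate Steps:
$o{\left(z \right)} = \frac{z}{2 \left(7 + z\right)}$ ($o{\left(z \right)} = \frac{\left(z + \left(z - z\right)\right) \frac{1}{z + 7}}{2} = \frac{\left(z + 0\right) \frac{1}{7 + z}}{2} = \frac{z \frac{1}{7 + z}}{2} = \frac{z}{2 \left(7 + z\right)}$)
$y{\left(B,b \right)} = 2 + B$ ($y{\left(B,b \right)} = B + 2 = 2 + B$)
$Y{\left(p,S \right)} = 2 S$
$\frac{Y{\left(y{\left(17,-5 \right)},o{\left(-5 \right)} \right)}}{-60456} = \frac{2 \cdot \frac{1}{2} \left(-5\right) \frac{1}{7 - 5}}{-60456} = 2 \cdot \frac{1}{2} \left(-5\right) \frac{1}{2} \left(- \frac{1}{60456}\right) = 2 \left(- \frac{5}{4}\right) \left(- \frac{1}{60456}\right) = \left(- \frac{5}{2}\right) \left(- \frac{1}{60456}\right) = \frac{5}{120912}$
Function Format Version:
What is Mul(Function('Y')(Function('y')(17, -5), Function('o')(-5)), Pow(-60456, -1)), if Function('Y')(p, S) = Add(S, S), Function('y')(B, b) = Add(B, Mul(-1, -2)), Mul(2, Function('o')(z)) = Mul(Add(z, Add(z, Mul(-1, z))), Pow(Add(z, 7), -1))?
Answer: Rational(5, 120912) ≈ 4.1352e-5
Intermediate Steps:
Function('o')(z) = Mul(Rational(1, 2), z, Pow(Add(7, z), -1)) (Function('o')(z) = Mul(Rational(1, 2), Mul(Add(z, Add(z, Mul(-1, z))), Pow(Add(z, 7), -1))) = Mul(Rational(1, 2), Mul(Add(z, 0), Pow(Add(7, z), -1))) = Mul(Rational(1, 2), Mul(z, Pow(Add(7, z), -1))) = Mul(Rational(1, 2), z, Pow(Add(7, z), -1)))
Function('y')(B, b) = Add(2, B) (Function('y')(B, b) = Add(B, 2) = Add(2, B))
Function('Y')(p, S) = Mul(2, S)
Mul(Function('Y')(Function('y')(17, -5), Function('o')(-5)), Pow(-60456, -1)) = Mul(Mul(2, Mul(Rational(1, 2), -5, Pow(Add(7, -5), -1))), Pow(-60456, -1)) = Mul(Mul(2, Mul(Rational(1, 2), -5, Pow(2, -1))), Rational(-1, 60456)) = Mul(Mul(2, Mul(Rational(1, 2), -5, Rational(1, 2))), Rational(-1, 60456)) = Mul(Mul(2, Rational(-5, 4)), Rational(-1, 60456)) = Mul(Rational(-5, 2), Rational(-1, 60456)) = Rational(5, 120912)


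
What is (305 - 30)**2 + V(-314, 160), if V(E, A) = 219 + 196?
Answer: 76040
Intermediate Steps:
V(E, A) = 415
(305 - 30)**2 + V(-314, 160) = (305 - 30)**2 + 415 = 275**2 + 415 = 75625 + 415 = 76040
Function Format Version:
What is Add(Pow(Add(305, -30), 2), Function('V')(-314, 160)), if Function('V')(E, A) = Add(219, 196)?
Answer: 76040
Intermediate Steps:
Function('V')(E, A) = 415
Add(Pow(Add(305, -30), 2), Function('V')(-314, 160)) = Add(Pow(Add(305, -30), 2), 415) = Add(Pow(275, 2), 415) = Add(75625, 415) = 76040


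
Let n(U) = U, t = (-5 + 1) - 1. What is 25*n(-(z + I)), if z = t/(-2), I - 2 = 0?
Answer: -225/2 ≈ -112.50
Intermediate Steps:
t = -5 (t = -4 - 1 = -5)
I = 2 (I = 2 + 0 = 2)
z = 5/2 (z = -5/(-2) = -5*(-1/2) = 5/2 ≈ 2.5000)
25*n(-(z + I)) = 25*(-(5/2 + 2)) = 25*(-1*9/2) = 25*(-9/2) = -225/2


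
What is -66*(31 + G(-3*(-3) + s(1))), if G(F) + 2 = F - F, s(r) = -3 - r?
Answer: -1914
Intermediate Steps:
G(F) = -2 (G(F) = -2 + (F - F) = -2 + 0 = -2)
-66*(31 + G(-3*(-3) + s(1))) = -66*(31 - 2) = -66*29 = -1914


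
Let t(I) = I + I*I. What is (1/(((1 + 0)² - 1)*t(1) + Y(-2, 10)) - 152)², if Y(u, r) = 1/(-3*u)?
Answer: 21316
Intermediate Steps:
Y(u, r) = -1/(3*u)
t(I) = I + I²
(1/(((1 + 0)² - 1)*t(1) + Y(-2, 10)) - 152)² = (1/(((1 + 0)² - 1)*(1*(1 + 1)) - ⅓/(-2)) - 152)² = (1/((1² - 1)*(1*2) - ⅓*(-½)) - 152)² = (1/((1 - 1)*2 + ⅙) - 152)² = (1/(0*2 + ⅙) - 152)² = (1/(0 + ⅙) - 152)² = (1/(⅙) - 152)² = (6 - 152)² = (-146)² = 21316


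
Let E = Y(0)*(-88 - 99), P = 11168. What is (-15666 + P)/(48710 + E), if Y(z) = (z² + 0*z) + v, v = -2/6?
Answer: -13494/146317 ≈ -0.092224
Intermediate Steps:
v = -⅓ (v = -2*⅙ = -⅓ ≈ -0.33333)
Y(z) = -⅓ + z² (Y(z) = (z² + 0*z) - ⅓ = (z² + 0) - ⅓ = z² - ⅓ = -⅓ + z²)
E = 187/3 (E = (-⅓ + 0²)*(-88 - 99) = (-⅓ + 0)*(-187) = -⅓*(-187) = 187/3 ≈ 62.333)
(-15666 + P)/(48710 + E) = (-15666 + 11168)/(48710 + 187/3) = -4498/146317/3 = -4498*3/146317 = -13494/146317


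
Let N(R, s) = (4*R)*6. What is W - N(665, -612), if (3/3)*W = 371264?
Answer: 355304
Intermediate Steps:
W = 371264
N(R, s) = 24*R
W - N(665, -612) = 371264 - 24*665 = 371264 - 1*15960 = 371264 - 15960 = 355304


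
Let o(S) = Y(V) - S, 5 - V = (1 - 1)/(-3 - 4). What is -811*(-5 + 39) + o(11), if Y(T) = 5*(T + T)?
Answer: -27535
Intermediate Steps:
V = 5 (V = 5 - (1 - 1)/(-3 - 4) = 5 - 0/(-7) = 5 - 0*(-1)/7 = 5 - 1*0 = 5 + 0 = 5)
Y(T) = 10*T (Y(T) = 5*(2*T) = 10*T)
o(S) = 50 - S (o(S) = 10*5 - S = 50 - S)
-811*(-5 + 39) + o(11) = -811*(-5 + 39) + (50 - 1*11) = -811*34 + (50 - 11) = -27574 + 39 = -27535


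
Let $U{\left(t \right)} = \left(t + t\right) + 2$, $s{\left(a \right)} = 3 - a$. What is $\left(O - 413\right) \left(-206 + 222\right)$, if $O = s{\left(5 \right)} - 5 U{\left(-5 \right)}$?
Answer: $-6000$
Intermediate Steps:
$U{\left(t \right)} = 2 + 2 t$ ($U{\left(t \right)} = 2 t + 2 = 2 + 2 t$)
$O = 38$ ($O = \left(3 - 5\right) - 5 \left(2 + 2 \left(-5\right)\right) = \left(3 - 5\right) - 5 \left(2 - 10\right) = -2 - -40 = -2 + 40 = 38$)
$\left(O - 413\right) \left(-206 + 222\right) = \left(38 - 413\right) \left(-206 + 222\right) = \left(-375\right) 16 = -6000$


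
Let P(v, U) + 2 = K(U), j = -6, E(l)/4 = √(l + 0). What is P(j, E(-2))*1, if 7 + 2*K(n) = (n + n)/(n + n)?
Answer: -5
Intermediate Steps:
K(n) = -3 (K(n) = -7/2 + ((n + n)/(n + n))/2 = -7/2 + ((2*n)/((2*n)))/2 = -7/2 + ((2*n)*(1/(2*n)))/2 = -7/2 + (½)*1 = -7/2 + ½ = -3)
E(l) = 4*√l (E(l) = 4*√(l + 0) = 4*√l)
P(v, U) = -5 (P(v, U) = -2 - 3 = -5)
P(j, E(-2))*1 = -5*1 = -5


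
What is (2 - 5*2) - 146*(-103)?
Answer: 15030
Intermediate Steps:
(2 - 5*2) - 146*(-103) = (2 - 10) + 15038 = -8 + 15038 = 15030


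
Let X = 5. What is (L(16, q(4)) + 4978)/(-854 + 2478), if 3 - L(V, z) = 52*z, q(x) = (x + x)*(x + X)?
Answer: 1237/1624 ≈ 0.76170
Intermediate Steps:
q(x) = 2*x*(5 + x) (q(x) = (x + x)*(x + 5) = (2*x)*(5 + x) = 2*x*(5 + x))
L(V, z) = 3 - 52*z
(L(16, q(4)) + 4978)/(-854 + 2478) = ((3 - 104*4*(5 + 4)) + 4978)/(-854 + 2478) = ((3 - 104*4*9) + 4978)/1624 = ((3 - 52*72) + 4978)*(1/1624) = ((3 - 3744) + 4978)*(1/1624) = (-3741 + 4978)*(1/1624) = 1237*(1/1624) = 1237/1624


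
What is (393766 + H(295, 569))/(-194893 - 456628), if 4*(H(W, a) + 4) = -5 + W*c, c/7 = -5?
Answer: -782359/1303042 ≈ -0.60041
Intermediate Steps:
c = -35 (c = 7*(-5) = -35)
H(W, a) = -21/4 - 35*W/4 (H(W, a) = -4 + (-5 + W*(-35))/4 = -4 + (-5 - 35*W)/4 = -4 + (-5/4 - 35*W/4) = -21/4 - 35*W/4)
(393766 + H(295, 569))/(-194893 - 456628) = (393766 + (-21/4 - 35/4*295))/(-194893 - 456628) = (393766 + (-21/4 - 10325/4))/(-651521) = (393766 - 5173/2)*(-1/651521) = (782359/2)*(-1/651521) = -782359/1303042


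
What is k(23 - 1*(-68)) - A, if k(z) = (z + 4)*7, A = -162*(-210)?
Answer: -33355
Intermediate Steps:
A = 34020
k(z) = 28 + 7*z (k(z) = (4 + z)*7 = 28 + 7*z)
k(23 - 1*(-68)) - A = (28 + 7*(23 - 1*(-68))) - 1*34020 = (28 + 7*(23 + 68)) - 34020 = (28 + 7*91) - 34020 = (28 + 637) - 34020 = 665 - 34020 = -33355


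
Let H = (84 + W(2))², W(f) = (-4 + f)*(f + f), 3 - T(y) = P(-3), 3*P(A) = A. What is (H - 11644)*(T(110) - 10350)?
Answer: 60710328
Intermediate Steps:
P(A) = A/3
T(y) = 4 (T(y) = 3 - (-3)/3 = 3 - 1*(-1) = 3 + 1 = 4)
W(f) = 2*f*(-4 + f) (W(f) = (-4 + f)*(2*f) = 2*f*(-4 + f))
H = 5776 (H = (84 + 2*2*(-4 + 2))² = (84 + 2*2*(-2))² = (84 - 8)² = 76² = 5776)
(H - 11644)*(T(110) - 10350) = (5776 - 11644)*(4 - 10350) = -5868*(-10346) = 60710328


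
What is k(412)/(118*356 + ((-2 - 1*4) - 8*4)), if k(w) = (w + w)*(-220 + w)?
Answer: 26368/6995 ≈ 3.7696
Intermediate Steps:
k(w) = 2*w*(-220 + w) (k(w) = (2*w)*(-220 + w) = 2*w*(-220 + w))
k(412)/(118*356 + ((-2 - 1*4) - 8*4)) = (2*412*(-220 + 412))/(118*356 + ((-2 - 1*4) - 8*4)) = (2*412*192)/(42008 + ((-2 - 4) - 32)) = 158208/(42008 + (-6 - 32)) = 158208/(42008 - 38) = 158208/41970 = 158208*(1/41970) = 26368/6995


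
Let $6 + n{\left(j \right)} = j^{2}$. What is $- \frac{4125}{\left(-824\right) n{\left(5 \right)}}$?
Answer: $\frac{4125}{15656} \approx 0.26348$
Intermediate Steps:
$n{\left(j \right)} = -6 + j^{2}$
$- \frac{4125}{\left(-824\right) n{\left(5 \right)}} = - \frac{4125}{\left(-824\right) \left(-6 + 5^{2}\right)} = - \frac{4125}{\left(-824\right) \left(-6 + 25\right)} = - \frac{4125}{\left(-824\right) 19} = - \frac{4125}{-15656} = \left(-4125\right) \left(- \frac{1}{15656}\right) = \frac{4125}{15656}$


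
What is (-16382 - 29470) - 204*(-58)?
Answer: -34020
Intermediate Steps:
(-16382 - 29470) - 204*(-58) = -45852 + 11832 = -34020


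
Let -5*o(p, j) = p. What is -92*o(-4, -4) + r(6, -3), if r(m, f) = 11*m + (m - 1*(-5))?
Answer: 17/5 ≈ 3.4000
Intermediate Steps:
o(p, j) = -p/5
r(m, f) = 5 + 12*m (r(m, f) = 11*m + (m + 5) = 11*m + (5 + m) = 5 + 12*m)
-92*o(-4, -4) + r(6, -3) = -(-92)*(-4)/5 + (5 + 12*6) = -92*4/5 + (5 + 72) = -368/5 + 77 = 17/5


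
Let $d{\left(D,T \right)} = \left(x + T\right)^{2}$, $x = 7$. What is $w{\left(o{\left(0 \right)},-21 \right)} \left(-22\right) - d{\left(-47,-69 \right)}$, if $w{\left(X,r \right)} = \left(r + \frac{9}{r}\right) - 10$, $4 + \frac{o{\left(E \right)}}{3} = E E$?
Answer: $- \frac{22068}{7} \approx -3152.6$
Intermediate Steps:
$o{\left(E \right)} = -12 + 3 E^{2}$ ($o{\left(E \right)} = -12 + 3 E E = -12 + 3 E^{2}$)
$w{\left(X,r \right)} = -10 + r + \frac{9}{r}$
$d{\left(D,T \right)} = \left(7 + T\right)^{2}$
$w{\left(o{\left(0 \right)},-21 \right)} \left(-22\right) - d{\left(-47,-69 \right)} = \left(-10 - 21 + \frac{9}{-21}\right) \left(-22\right) - \left(7 - 69\right)^{2} = \left(-10 - 21 + 9 \left(- \frac{1}{21}\right)\right) \left(-22\right) - \left(-62\right)^{2} = \left(-10 - 21 - \frac{3}{7}\right) \left(-22\right) - 3844 = \left(- \frac{220}{7}\right) \left(-22\right) - 3844 = \frac{4840}{7} - 3844 = - \frac{22068}{7}$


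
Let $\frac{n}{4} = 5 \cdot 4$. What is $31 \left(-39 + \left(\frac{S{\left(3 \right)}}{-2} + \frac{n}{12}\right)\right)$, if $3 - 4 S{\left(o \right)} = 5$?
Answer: $- \frac{11935}{12} \approx -994.58$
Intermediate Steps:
$n = 80$ ($n = 4 \cdot 5 \cdot 4 = 4 \cdot 20 = 80$)
$S{\left(o \right)} = - \frac{1}{2}$ ($S{\left(o \right)} = \frac{3}{4} - \frac{5}{4} = - \frac{1}{2}$)
$31 \left(-39 + \left(\frac{S{\left(3 \right)}}{-2} + \frac{n}{12}\right)\right) = 31 \left(-39 + \left(- \frac{1}{2 \left(-2\right)} + \frac{80}{12}\right)\right) = 31 \left(-39 + \left(\left(- \frac{1}{2}\right) \left(- \frac{1}{2}\right) + 80 \cdot \frac{1}{12}\right)\right) = 31 \left(-39 + \left(\frac{1}{4} + \frac{20}{3}\right)\right) = 31 \left(-39 + \frac{83}{12}\right) = 31 \left(- \frac{385}{12}\right) = - \frac{11935}{12}$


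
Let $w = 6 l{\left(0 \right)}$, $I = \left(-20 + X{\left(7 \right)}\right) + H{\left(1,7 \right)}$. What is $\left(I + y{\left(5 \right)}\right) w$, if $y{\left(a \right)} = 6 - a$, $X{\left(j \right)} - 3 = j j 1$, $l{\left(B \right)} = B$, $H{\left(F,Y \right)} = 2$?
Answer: $0$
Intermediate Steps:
$X{\left(j \right)} = 3 + j^{2}$ ($X{\left(j \right)} = 3 + j j 1 = 3 + j^{2} \cdot 1 = 3 + j^{2}$)
$I = 34$ ($I = \left(-20 + \left(3 + 7^{2}\right)\right) + 2 = \left(-20 + \left(3 + 49\right)\right) + 2 = \left(-20 + 52\right) + 2 = 32 + 2 = 34$)
$w = 0$ ($w = 6 \cdot 0 = 0$)
$\left(I + y{\left(5 \right)}\right) w = \left(34 + \left(6 - 5\right)\right) 0 = \left(34 + 1\right) 0 = 35 \cdot 0 = 0$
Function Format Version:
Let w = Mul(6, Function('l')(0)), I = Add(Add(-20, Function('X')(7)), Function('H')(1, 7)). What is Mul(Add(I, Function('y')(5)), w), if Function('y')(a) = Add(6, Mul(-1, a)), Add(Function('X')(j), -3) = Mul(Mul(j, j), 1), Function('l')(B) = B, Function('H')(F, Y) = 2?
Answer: 0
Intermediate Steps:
Function('X')(j) = Add(3, Pow(j, 2)) (Function('X')(j) = Add(3, Mul(Mul(j, j), 1)) = Add(3, Mul(Pow(j, 2), 1)) = Add(3, Pow(j, 2)))
I = 34 (I = Add(Add(-20, Add(3, Pow(7, 2))), 2) = Add(Add(-20, Add(3, 49)), 2) = Add(Add(-20, 52), 2) = Add(32, 2) = 34)
w = 0 (w = Mul(6, 0) = 0)
Mul(Add(I, Function('y')(5)), w) = Mul(Add(34, Add(6, Mul(-1, 5))), 0) = Mul(Add(34, Add(6, -5)), 0) = Mul(Add(34, 1), 0) = Mul(35, 0) = 0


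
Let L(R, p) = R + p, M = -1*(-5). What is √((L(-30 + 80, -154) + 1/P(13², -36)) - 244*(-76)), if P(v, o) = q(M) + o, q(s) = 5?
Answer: √17720809/31 ≈ 135.79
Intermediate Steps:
M = 5
P(v, o) = 5 + o
√((L(-30 + 80, -154) + 1/P(13², -36)) - 244*(-76)) = √((((-30 + 80) - 154) + 1/(5 - 36)) - 244*(-76)) = √(((50 - 154) + 1/(-31)) + 18544) = √((-104 - 1/31) + 18544) = √(-3225/31 + 18544) = √(571639/31) = √17720809/31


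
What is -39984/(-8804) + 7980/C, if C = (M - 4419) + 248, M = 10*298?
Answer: -1886248/873797 ≈ -2.1587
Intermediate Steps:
M = 2980
C = -1191 (C = (2980 - 4419) + 248 = -1439 + 248 = -1191)
-39984/(-8804) + 7980/C = -39984/(-8804) + 7980/(-1191) = -39984*(-1/8804) + 7980*(-1/1191) = 9996/2201 - 2660/397 = -1886248/873797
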